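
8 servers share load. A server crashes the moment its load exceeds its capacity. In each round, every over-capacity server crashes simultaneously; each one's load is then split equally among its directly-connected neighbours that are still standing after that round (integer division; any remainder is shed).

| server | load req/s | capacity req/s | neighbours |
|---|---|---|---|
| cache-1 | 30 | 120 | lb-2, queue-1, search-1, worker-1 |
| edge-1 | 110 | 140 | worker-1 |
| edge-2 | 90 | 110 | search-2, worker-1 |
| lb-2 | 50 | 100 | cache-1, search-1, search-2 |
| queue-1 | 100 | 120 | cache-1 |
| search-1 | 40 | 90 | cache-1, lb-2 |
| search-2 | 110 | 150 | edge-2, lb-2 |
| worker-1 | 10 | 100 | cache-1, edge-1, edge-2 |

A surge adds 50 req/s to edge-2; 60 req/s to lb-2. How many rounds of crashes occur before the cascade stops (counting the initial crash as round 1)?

2

Round 1 — edge-2 at 140 > 110; lb-2 at 110 > 100. edge-2, lb-2 crash.
  edge-2 sheds 140 req/s to search-2, worker-1: 70 each.
    search-2: 110+70 = 180 > 150
    worker-1: 10+70 = 80 ≤ 100
  lb-2 sheds 110 req/s to cache-1, search-1, search-2: 36 each (2 lost).
    cache-1: 30+36 = 66 ≤ 120
    search-1: 40+36 = 76 ≤ 90
    search-2: 180+36 = 216 > 150
Round 2 — search-2 crashes.
  search-2 sheds 216 req/s: no online neighbours, lost.
No further crashes.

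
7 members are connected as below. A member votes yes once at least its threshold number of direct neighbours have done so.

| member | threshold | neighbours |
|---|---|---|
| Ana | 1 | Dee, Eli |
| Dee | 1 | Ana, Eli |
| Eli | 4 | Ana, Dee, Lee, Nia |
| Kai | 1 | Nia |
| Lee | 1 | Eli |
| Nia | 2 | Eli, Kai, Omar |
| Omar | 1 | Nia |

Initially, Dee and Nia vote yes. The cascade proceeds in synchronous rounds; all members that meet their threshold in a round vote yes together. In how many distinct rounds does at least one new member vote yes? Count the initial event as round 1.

Round 1 — Dee, Nia vote yes (initial).
Round 2 — checking thresholds:
  Ana: 1 of 2 neighbours ≥ 1, votes yes.
  Eli: 2 of 4 neighbours < 4, holds.
  Kai: 1 of 1 neighbours ≥ 1, votes yes.
  Omar: 1 of 1 neighbours ≥ 1, votes yes.
Round 3 — no new yes votes; cascade stops.

2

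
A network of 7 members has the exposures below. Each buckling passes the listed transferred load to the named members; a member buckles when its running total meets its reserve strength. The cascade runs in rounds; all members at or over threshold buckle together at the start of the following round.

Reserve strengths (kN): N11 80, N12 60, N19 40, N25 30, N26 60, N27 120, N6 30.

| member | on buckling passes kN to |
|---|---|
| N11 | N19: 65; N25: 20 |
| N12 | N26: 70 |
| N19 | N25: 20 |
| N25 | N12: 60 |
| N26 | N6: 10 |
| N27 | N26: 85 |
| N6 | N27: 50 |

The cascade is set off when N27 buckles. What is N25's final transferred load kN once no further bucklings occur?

0

Round 1 — N27 buckles (initial).
  N26: +85 → 85 ≥ 60
Round 2 — N26 buckles.
  N6: +10 → 10 < 30
No further bucklings.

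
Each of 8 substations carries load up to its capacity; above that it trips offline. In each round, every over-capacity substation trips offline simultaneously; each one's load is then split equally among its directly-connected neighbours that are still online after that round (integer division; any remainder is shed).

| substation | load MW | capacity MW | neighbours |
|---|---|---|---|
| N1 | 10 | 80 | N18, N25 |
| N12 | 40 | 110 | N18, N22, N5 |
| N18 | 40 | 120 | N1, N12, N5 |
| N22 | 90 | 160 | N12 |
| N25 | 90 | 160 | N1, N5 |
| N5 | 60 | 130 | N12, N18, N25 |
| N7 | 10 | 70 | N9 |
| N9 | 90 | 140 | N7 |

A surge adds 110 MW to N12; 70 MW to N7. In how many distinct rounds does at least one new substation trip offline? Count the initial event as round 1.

2

Round 1 — N12 at 150 > 110; N7 at 80 > 70. N12, N7 trip offline.
  N12 sheds 150 MW to N18, N22, N5: 50 each.
    N18: 40+50 = 90 ≤ 120
    N22: 90+50 = 140 ≤ 160
    N5: 60+50 = 110 ≤ 130
  N7 sheds 80 MW to N9: 80 each.
    N9: 90+80 = 170 > 140
Round 2 — N9 trips offline.
  N9 sheds 170 MW: no online neighbours, lost.
No further trips.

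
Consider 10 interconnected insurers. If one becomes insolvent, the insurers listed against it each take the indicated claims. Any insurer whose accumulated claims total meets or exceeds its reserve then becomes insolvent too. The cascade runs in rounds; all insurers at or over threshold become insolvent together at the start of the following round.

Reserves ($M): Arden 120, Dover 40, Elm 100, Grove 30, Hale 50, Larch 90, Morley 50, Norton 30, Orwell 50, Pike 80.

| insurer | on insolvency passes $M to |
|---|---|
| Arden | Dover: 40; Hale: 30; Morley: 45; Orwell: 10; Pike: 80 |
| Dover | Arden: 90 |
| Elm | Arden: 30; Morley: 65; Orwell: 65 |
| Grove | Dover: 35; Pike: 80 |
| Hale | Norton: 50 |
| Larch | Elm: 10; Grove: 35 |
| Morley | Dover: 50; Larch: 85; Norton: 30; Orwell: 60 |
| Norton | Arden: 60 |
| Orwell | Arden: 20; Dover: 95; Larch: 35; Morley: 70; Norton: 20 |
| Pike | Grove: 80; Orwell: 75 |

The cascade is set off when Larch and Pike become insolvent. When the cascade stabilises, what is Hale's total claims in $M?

Round 1 — Larch, Pike become insolvent (initial).
  Elm: +10 → 10 < 100
  Grove: +35+80 → 115 ≥ 30
  Orwell: +75 → 75 ≥ 50
Round 2 — Grove, Orwell become insolvent.
  Arden: +20 → 20 < 120
  Dover: +35+95 → 130 ≥ 40
  Morley: +70 → 70 ≥ 50
  Norton: +20 → 20 < 30
Round 3 — Dover, Morley become insolvent.
  Arden: +90 → 110 < 120
  Norton: +30 → 50 ≥ 30
Round 4 — Norton becomes insolvent.
  Arden: +60 → 170 ≥ 120
Round 5 — Arden becomes insolvent.
  Hale: +30 → 30 < 50
No further insolvencies.

30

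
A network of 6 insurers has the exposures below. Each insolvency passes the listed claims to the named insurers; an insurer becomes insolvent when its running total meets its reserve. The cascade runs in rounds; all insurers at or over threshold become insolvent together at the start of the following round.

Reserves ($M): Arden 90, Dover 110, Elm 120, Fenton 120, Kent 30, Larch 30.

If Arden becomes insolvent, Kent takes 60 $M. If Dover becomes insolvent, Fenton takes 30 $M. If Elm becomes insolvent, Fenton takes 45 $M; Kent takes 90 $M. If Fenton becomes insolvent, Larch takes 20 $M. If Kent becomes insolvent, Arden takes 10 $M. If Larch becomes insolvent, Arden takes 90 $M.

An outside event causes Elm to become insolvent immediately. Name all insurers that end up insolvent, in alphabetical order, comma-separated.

Elm, Kent

Round 1 — Elm becomes insolvent (initial).
  Fenton: +45 → 45 < 120
  Kent: +90 → 90 ≥ 30
Round 2 — Kent becomes insolvent.
  Arden: +10 → 10 < 90
No further insolvencies.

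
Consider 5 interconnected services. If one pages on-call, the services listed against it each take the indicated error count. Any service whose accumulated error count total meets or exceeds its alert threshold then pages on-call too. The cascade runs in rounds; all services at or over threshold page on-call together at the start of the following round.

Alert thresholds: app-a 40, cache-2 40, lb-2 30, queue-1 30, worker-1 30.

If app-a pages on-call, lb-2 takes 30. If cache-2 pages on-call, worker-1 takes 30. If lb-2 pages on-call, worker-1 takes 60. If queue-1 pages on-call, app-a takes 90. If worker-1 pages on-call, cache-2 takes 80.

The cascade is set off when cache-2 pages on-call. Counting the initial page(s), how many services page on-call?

2

Round 1 — cache-2 pages on-call (initial).
  worker-1: +30 → 30 ≥ 30
Round 2 — worker-1 pages on-call.
No further pages.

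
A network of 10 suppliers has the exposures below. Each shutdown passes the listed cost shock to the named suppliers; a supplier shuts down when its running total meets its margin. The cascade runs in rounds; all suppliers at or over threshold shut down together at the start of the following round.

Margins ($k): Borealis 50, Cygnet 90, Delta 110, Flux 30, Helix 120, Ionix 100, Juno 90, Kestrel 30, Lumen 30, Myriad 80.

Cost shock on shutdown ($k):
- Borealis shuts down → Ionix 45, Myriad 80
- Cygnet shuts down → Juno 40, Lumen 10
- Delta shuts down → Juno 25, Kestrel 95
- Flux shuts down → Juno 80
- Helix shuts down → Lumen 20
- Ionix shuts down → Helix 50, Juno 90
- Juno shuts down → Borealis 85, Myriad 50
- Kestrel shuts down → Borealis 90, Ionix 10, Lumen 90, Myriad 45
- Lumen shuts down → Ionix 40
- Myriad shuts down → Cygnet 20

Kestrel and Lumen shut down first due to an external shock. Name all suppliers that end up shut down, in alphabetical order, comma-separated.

Borealis, Kestrel, Lumen, Myriad

Round 1 — Kestrel, Lumen shut down (initial).
  Borealis: +90 → 90 ≥ 50
  Ionix: +10+40 → 50 < 100
  Myriad: +45 → 45 < 80
Round 2 — Borealis shuts down.
  Ionix: +45 → 95 < 100
  Myriad: +80 → 125 ≥ 80
Round 3 — Myriad shuts down.
  Cygnet: +20 → 20 < 90
No further shutdowns.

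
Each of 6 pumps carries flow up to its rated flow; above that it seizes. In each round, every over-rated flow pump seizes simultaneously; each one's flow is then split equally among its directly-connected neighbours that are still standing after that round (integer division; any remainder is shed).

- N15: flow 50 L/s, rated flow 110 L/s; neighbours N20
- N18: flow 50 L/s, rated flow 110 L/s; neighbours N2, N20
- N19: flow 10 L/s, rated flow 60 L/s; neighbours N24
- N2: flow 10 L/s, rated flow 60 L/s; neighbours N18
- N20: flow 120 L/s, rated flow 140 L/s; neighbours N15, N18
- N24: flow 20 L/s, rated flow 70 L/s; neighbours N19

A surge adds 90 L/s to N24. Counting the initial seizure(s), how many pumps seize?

Round 1 — N24 at 110 > 70. N24 seizes.
  N24 sheds 110 L/s to N19: 110 each.
    N19: 10+110 = 120 > 60
Round 2 — N19 seizes.
  N19 sheds 120 L/s: no online neighbours, lost.
No further seizures.

2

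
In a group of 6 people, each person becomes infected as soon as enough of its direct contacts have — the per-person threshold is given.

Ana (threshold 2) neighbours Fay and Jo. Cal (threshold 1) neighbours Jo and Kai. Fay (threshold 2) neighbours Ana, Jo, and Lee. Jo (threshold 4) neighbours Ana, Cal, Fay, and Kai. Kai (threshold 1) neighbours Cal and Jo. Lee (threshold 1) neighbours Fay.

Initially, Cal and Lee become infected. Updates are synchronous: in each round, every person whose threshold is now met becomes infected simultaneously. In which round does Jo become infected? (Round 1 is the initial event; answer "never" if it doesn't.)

never

Round 1 — Cal, Lee become infected (initial).
Round 2 — checking thresholds:
  Fay: 1 of 3 neighbours < 2, not yet.
  Jo: 1 of 4 neighbours < 4, not yet.
  Kai: 1 of 2 neighbours ≥ 1, becomes infected.
Round 3 — no new infections; cascade stops.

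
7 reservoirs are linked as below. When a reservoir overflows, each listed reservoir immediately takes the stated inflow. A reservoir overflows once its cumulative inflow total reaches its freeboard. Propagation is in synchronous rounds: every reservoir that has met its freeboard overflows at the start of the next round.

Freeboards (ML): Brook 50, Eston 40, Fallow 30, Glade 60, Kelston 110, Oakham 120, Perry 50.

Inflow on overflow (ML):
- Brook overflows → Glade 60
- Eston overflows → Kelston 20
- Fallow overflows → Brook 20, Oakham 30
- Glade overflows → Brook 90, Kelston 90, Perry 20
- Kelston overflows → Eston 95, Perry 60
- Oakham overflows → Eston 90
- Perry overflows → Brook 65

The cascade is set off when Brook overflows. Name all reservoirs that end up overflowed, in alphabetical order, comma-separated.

Brook, Glade

Round 1 — Brook overflows (initial).
  Glade: +60 → 60 ≥ 60
Round 2 — Glade overflows.
  Kelston: +90 → 90 < 110
  Perry: +20 → 20 < 50
No further overflows.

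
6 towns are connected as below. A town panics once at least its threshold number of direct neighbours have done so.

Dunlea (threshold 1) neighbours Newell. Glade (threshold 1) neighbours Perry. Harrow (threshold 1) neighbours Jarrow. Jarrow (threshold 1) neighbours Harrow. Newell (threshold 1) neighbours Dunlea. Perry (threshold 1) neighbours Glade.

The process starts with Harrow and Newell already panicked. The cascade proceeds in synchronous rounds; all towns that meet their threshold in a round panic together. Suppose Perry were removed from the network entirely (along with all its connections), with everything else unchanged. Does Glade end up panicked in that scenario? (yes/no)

With Perry removed:
Round 1 — Harrow, Newell panic (initial).
Round 2 — checking thresholds:
  Dunlea: 1 of 1 neighbours ≥ 1, panics.
  Jarrow: 1 of 1 neighbours ≥ 1, panics.
Round 3 — no new panics; cascade stops.

no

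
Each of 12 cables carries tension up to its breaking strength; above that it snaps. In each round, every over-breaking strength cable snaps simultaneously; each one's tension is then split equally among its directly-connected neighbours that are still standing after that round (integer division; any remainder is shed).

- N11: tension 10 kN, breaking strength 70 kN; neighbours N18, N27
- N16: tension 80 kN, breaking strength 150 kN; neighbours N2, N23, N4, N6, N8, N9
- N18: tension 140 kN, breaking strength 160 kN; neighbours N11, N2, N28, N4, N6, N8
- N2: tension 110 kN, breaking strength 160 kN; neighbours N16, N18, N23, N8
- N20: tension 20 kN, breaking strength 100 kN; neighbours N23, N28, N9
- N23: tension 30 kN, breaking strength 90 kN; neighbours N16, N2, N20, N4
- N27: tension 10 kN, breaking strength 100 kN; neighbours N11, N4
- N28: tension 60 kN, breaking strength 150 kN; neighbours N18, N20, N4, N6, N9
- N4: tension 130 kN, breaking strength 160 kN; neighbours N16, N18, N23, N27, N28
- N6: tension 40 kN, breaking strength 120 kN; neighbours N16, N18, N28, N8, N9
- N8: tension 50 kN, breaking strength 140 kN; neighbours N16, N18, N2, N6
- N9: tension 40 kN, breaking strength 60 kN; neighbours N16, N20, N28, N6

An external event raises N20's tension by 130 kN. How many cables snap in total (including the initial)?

2

Round 1 — N20 at 150 > 100. N20 snaps.
  N20 sheds 150 kN to N23, N28, N9: 50 each.
    N23: 30+50 = 80 ≤ 90
    N28: 60+50 = 110 ≤ 150
    N9: 40+50 = 90 > 60
Round 2 — N9 snaps.
  N9 sheds 90 kN to N16, N28, N6: 30 each.
    N16: 80+30 = 110 ≤ 150
    N28: 110+30 = 140 ≤ 150
    N6: 40+30 = 70 ≤ 120
No further breaks.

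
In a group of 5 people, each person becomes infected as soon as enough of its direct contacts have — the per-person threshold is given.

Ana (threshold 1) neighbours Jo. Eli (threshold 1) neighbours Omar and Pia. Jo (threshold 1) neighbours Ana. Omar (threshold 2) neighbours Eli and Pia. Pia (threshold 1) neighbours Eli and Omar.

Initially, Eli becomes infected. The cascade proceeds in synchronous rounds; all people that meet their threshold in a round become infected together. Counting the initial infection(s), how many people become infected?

Round 1 — Eli becomes infected (initial).
Round 2 — checking thresholds:
  Omar: 1 of 2 neighbours < 2, not yet.
  Pia: 1 of 2 neighbours ≥ 1, becomes infected.
Round 3 — checking thresholds:
  Omar: 2 of 2 neighbours ≥ 2, becomes infected.
Round 4 — no new infections; cascade stops.

3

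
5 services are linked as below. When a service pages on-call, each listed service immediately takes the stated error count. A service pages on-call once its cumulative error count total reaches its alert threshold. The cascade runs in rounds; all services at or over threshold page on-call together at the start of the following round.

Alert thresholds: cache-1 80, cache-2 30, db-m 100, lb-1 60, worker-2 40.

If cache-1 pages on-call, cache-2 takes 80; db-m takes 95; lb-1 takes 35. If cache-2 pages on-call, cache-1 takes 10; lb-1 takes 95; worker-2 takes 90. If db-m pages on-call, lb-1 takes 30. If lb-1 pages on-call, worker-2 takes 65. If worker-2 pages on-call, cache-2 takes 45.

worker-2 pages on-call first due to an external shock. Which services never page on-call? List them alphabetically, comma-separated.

cache-1, db-m

Round 1 — worker-2 pages on-call (initial).
  cache-2: +45 → 45 ≥ 30
Round 2 — cache-2 pages on-call.
  cache-1: +10 → 10 < 80
  lb-1: +95 → 95 ≥ 60
Round 3 — lb-1 pages on-call.
No further pages.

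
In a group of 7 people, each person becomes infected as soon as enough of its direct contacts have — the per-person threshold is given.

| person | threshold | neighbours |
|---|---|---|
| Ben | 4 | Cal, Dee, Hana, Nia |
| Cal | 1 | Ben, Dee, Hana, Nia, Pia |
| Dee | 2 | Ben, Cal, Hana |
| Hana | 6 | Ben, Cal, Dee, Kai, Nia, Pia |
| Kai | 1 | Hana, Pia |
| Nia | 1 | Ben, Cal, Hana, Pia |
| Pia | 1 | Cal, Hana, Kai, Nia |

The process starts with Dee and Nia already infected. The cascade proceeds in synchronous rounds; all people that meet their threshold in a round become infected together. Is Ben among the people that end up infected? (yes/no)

Round 1 — Dee, Nia become infected (initial).
Round 2 — checking thresholds:
  Ben: 2 of 4 neighbours < 4, not yet.
  Cal: 2 of 5 neighbours ≥ 1, becomes infected.
  Hana: 2 of 6 neighbours < 6, not yet.
  Pia: 1 of 4 neighbours ≥ 1, becomes infected.
Round 3 — checking thresholds:
  Ben: 3 of 4 neighbours < 4, not yet.
  Hana: 4 of 6 neighbours < 6, not yet.
  Kai: 1 of 2 neighbours ≥ 1, becomes infected.
Round 4 — no new infections; cascade stops.

no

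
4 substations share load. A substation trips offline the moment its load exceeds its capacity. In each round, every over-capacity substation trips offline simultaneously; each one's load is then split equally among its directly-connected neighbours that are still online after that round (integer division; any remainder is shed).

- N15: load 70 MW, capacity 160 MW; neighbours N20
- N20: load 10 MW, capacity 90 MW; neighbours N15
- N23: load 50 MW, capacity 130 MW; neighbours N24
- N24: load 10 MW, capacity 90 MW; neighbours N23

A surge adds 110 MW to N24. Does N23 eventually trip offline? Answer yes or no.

Round 1 — N24 at 120 > 90. N24 trips offline.
  N24 sheds 120 MW to N23: 120 each.
    N23: 50+120 = 170 > 130
Round 2 — N23 trips offline.
  N23 sheds 170 MW: no online neighbours, lost.
No further trips.

yes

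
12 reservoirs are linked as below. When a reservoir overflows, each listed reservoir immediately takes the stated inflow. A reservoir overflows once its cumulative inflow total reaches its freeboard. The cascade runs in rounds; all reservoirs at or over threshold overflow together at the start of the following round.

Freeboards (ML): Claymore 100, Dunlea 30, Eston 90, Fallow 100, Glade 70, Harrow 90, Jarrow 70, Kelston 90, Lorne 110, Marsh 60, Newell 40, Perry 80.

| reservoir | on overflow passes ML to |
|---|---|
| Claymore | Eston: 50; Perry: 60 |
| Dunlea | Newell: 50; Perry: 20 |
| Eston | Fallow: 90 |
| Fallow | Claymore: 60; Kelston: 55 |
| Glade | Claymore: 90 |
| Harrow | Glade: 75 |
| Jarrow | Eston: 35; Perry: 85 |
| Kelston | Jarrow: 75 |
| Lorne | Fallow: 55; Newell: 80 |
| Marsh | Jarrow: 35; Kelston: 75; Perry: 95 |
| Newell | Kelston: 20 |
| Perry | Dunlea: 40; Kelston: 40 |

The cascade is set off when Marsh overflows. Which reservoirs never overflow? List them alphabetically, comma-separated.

Claymore, Eston, Fallow, Glade, Harrow, Lorne

Round 1 — Marsh overflows (initial).
  Jarrow: +35 → 35 < 70
  Kelston: +75 → 75 < 90
  Perry: +95 → 95 ≥ 80
Round 2 — Perry overflows.
  Dunlea: +40 → 40 ≥ 30
  Kelston: +40 → 115 ≥ 90
Round 3 — Dunlea, Kelston overflow.
  Jarrow: +75 → 110 ≥ 70
  Newell: +50 → 50 ≥ 40
Round 4 — Jarrow, Newell overflow.
  Eston: +35 → 35 < 90
No further overflows.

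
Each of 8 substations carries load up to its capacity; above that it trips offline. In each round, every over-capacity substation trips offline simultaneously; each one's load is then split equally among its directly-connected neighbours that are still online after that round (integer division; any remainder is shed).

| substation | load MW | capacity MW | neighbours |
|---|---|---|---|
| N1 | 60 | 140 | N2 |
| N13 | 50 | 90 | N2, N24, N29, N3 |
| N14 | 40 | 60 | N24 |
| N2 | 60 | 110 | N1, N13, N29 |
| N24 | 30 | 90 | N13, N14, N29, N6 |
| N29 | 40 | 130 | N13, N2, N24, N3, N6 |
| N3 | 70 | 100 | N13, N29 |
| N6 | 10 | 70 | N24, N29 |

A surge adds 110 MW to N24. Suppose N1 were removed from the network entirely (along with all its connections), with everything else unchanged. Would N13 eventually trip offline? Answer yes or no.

With N1 removed:
Round 1 — N24 at 140 > 90. N24 trips offline.
  N24 sheds 140 MW to N13, N14, N29, N6: 35 each.
    N13: 50+35 = 85 ≤ 90
    N14: 40+35 = 75 > 60
    N29: 40+35 = 75 ≤ 130
    N6: 10+35 = 45 ≤ 70
Round 2 — N14 trips offline.
  N14 sheds 75 MW: no online neighbours, lost.
No further trips.

no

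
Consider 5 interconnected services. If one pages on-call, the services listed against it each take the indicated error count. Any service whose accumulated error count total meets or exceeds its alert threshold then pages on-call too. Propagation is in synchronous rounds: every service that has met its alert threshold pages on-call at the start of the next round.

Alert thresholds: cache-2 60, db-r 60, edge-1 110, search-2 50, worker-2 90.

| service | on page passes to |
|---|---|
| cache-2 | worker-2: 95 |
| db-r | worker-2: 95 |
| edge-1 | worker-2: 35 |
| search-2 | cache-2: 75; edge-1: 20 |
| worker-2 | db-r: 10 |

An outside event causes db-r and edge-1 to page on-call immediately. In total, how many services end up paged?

Round 1 — db-r, edge-1 page on-call (initial).
  worker-2: +95+35 → 130 ≥ 90
Round 2 — worker-2 pages on-call.
No further pages.

3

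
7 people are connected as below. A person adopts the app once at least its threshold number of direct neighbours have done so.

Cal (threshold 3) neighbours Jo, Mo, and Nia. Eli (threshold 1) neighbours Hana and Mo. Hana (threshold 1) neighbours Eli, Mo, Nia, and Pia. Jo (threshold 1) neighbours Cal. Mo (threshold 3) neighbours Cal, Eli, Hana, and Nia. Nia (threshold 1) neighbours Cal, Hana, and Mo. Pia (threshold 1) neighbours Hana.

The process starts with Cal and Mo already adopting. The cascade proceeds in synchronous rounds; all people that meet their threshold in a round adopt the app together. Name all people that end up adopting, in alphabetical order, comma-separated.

Round 1 — Cal, Mo adopt the app (initial).
Round 2 — checking thresholds:
  Eli: 1 of 2 neighbours ≥ 1, adopts the app.
  Hana: 1 of 4 neighbours ≥ 1, adopts the app.
  Jo: 1 of 1 neighbours ≥ 1, adopts the app.
  Nia: 2 of 3 neighbours ≥ 1, adopts the app.
Round 3 — checking thresholds:
  Pia: 1 of 1 neighbours ≥ 1, adopts the app.
Round 4 — no new adoptions; cascade stops.

Cal, Eli, Hana, Jo, Mo, Nia, Pia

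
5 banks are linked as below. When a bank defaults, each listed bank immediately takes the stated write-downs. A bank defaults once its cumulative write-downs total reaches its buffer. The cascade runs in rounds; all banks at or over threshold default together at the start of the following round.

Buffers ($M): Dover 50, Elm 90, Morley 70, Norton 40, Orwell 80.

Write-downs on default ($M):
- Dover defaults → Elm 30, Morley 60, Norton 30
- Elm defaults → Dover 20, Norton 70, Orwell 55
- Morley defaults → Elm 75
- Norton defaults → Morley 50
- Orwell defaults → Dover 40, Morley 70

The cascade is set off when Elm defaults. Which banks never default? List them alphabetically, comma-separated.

Round 1 — Elm defaults (initial).
  Dover: +20 → 20 < 50
  Norton: +70 → 70 ≥ 40
  Orwell: +55 → 55 < 80
Round 2 — Norton defaults.
  Morley: +50 → 50 < 70
No further defaults.

Dover, Morley, Orwell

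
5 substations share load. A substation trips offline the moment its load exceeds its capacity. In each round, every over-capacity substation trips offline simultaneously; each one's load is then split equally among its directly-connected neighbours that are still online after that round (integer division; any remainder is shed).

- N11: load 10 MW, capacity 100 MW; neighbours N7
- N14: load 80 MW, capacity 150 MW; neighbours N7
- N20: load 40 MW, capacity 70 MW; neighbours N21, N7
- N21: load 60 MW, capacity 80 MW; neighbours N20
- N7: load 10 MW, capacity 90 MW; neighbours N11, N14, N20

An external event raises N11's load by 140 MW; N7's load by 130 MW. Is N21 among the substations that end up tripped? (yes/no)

yes

Round 1 — N11 at 150 > 100; N7 at 140 > 90. N11, N7 trip offline.
  N11 sheds 150 MW: no online neighbours, lost.
  N7 sheds 140 MW to N14, N20: 70 each.
    N14: 80+70 = 150 ≤ 150
    N20: 40+70 = 110 > 70
Round 2 — N20 trips offline.
  N20 sheds 110 MW to N21: 110 each.
    N21: 60+110 = 170 > 80
Round 3 — N21 trips offline.
  N21 sheds 170 MW: no online neighbours, lost.
No further trips.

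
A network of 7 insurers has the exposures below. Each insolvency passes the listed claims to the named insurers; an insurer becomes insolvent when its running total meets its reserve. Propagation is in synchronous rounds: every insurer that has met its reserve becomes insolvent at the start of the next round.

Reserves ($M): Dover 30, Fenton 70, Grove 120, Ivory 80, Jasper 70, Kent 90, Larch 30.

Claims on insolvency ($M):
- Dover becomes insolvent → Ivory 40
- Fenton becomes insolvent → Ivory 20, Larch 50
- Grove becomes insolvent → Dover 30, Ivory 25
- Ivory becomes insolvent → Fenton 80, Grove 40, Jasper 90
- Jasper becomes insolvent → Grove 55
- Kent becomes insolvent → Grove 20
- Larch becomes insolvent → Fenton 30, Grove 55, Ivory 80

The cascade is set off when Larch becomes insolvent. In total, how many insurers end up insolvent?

6

Round 1 — Larch becomes insolvent (initial).
  Fenton: +30 → 30 < 70
  Grove: +55 → 55 < 120
  Ivory: +80 → 80 ≥ 80
Round 2 — Ivory becomes insolvent.
  Fenton: +80 → 110 ≥ 70
  Grove: +40 → 95 < 120
  Jasper: +90 → 90 ≥ 70
Round 3 — Fenton, Jasper become insolvent.
  Grove: +55 → 150 ≥ 120
Round 4 — Grove becomes insolvent.
  Dover: +30 → 30 ≥ 30
Round 5 — Dover becomes insolvent.
No further insolvencies.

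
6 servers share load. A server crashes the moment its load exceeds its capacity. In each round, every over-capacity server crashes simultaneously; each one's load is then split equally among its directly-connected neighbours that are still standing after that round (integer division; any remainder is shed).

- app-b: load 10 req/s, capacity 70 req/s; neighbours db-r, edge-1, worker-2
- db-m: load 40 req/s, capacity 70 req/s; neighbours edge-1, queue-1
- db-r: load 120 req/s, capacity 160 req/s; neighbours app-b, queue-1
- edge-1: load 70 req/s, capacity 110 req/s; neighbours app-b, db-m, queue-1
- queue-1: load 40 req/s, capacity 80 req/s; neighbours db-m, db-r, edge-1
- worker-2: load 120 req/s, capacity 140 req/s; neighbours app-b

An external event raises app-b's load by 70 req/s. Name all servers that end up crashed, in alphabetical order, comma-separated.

app-b, worker-2

Round 1 — app-b at 80 > 70. app-b crashes.
  app-b sheds 80 req/s to db-r, edge-1, worker-2: 26 each (2 lost).
    db-r: 120+26 = 146 ≤ 160
    edge-1: 70+26 = 96 ≤ 110
    worker-2: 120+26 = 146 > 140
Round 2 — worker-2 crashes.
  worker-2 sheds 146 req/s: no online neighbours, lost.
No further crashes.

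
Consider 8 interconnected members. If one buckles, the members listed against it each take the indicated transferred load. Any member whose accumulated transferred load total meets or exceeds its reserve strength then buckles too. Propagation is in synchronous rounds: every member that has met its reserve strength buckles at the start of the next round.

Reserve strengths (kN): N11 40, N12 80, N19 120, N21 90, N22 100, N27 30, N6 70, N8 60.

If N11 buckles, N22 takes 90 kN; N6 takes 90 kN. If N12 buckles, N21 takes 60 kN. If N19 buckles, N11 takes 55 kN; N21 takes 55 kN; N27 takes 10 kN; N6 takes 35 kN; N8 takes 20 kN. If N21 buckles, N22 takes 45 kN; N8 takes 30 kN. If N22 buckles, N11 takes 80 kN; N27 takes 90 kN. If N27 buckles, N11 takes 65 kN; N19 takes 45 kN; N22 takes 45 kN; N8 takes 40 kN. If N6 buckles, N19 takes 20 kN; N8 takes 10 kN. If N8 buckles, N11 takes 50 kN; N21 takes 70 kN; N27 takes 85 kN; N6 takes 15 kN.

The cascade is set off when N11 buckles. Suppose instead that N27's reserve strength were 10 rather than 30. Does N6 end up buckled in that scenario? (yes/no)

With N27's reserve strength at 10:
Round 1 — N11 buckles (initial).
  N22: +90 → 90 < 100
  N6: +90 → 90 ≥ 70
Round 2 — N6 buckles.
  N19: +20 → 20 < 120
  N8: +10 → 10 < 60
No further bucklings.

yes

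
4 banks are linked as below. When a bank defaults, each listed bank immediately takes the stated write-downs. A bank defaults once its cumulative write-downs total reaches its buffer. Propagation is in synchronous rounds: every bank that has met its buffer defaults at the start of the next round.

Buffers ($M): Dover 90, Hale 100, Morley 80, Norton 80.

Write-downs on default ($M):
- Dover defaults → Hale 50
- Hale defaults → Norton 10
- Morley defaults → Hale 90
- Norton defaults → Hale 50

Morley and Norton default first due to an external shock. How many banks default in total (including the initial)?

Round 1 — Morley, Norton default (initial).
  Hale: +90+50 → 140 ≥ 100
Round 2 — Hale defaults.
No further defaults.

3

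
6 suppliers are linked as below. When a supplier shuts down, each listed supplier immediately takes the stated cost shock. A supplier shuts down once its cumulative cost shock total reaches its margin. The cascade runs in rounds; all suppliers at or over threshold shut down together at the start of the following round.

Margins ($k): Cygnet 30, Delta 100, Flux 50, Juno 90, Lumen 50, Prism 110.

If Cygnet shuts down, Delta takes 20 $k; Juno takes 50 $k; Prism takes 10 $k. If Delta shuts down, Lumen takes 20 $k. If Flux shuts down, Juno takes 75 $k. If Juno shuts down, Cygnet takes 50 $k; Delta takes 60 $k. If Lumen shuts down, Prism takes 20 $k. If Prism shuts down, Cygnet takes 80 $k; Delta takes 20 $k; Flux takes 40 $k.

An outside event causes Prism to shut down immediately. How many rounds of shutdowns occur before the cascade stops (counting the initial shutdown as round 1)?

Round 1 — Prism shuts down (initial).
  Cygnet: +80 → 80 ≥ 30
  Delta: +20 → 20 < 100
  Flux: +40 → 40 < 50
Round 2 — Cygnet shuts down.
  Delta: +20 → 40 < 100
  Juno: +50 → 50 < 90
No further shutdowns.

2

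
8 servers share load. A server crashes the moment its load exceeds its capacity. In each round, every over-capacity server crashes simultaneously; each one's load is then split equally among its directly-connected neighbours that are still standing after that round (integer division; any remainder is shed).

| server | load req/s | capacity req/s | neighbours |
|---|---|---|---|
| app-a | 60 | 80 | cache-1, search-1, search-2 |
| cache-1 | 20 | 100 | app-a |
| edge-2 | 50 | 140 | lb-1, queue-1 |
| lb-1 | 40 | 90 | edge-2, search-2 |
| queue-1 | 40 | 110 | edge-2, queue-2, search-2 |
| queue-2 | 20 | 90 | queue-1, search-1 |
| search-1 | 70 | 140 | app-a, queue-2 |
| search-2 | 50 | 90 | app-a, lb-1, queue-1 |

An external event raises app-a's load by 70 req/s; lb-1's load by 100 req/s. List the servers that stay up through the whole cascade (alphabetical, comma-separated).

cache-1

Round 1 — app-a at 130 > 80; lb-1 at 140 > 90. app-a, lb-1 crash.
  app-a sheds 130 req/s to cache-1, search-1, search-2: 43 each (1 lost).
    cache-1: 20+43 = 63 ≤ 100
    search-1: 70+43 = 113 ≤ 140
    search-2: 50+43 = 93 > 90
  lb-1 sheds 140 req/s to edge-2, search-2: 70 each.
    edge-2: 50+70 = 120 ≤ 140
    search-2: 93+70 = 163 > 90
Round 2 — search-2 crashes.
  search-2 sheds 163 req/s to queue-1: 163 each.
    queue-1: 40+163 = 203 > 110
Round 3 — queue-1 crashes.
  queue-1 sheds 203 req/s to edge-2, queue-2: 101 each (1 lost).
    edge-2: 120+101 = 221 > 140
    queue-2: 20+101 = 121 > 90
Round 4 — edge-2, queue-2 crash.
  edge-2 sheds 221 req/s: no online neighbours, lost.
  queue-2 sheds 121 req/s to search-1: 121 each.
    search-1: 113+121 = 234 > 140
Round 5 — search-1 crashes.
  search-1 sheds 234 req/s: no online neighbours, lost.
No further crashes.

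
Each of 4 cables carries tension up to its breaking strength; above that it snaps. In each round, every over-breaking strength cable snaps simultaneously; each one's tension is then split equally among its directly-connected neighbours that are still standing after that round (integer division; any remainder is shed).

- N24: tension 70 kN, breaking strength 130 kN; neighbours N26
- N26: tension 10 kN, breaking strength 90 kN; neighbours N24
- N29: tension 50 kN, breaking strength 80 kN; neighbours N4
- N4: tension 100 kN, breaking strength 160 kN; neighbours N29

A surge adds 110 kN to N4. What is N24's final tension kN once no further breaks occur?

Round 1 — N4 at 210 > 160. N4 snaps.
  N4 sheds 210 kN to N29: 210 each.
    N29: 50+210 = 260 > 80
Round 2 — N29 snaps.
  N29 sheds 260 kN: no online neighbours, lost.
No further breaks.

70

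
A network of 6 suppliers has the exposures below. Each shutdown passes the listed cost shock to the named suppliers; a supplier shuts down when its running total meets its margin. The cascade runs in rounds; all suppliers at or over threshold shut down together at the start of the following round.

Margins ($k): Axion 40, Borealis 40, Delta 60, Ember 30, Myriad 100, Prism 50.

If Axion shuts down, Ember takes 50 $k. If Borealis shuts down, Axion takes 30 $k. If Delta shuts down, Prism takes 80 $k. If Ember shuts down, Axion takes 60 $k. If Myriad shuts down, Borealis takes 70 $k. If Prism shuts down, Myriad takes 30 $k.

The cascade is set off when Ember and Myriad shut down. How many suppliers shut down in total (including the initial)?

Round 1 — Ember, Myriad shut down (initial).
  Axion: +60 → 60 ≥ 40
  Borealis: +70 → 70 ≥ 40
Round 2 — Axion, Borealis shut down.
No further shutdowns.

4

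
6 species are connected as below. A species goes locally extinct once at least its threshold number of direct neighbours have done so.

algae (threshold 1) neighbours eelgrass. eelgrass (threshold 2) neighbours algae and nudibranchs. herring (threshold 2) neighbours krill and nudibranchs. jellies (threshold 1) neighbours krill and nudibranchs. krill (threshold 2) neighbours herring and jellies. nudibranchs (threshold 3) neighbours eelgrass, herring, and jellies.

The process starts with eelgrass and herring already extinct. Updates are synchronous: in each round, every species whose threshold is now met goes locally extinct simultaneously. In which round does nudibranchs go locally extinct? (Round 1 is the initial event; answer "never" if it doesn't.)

never

Round 1 — eelgrass, herring go locally extinct (initial).
Round 2 — checking thresholds:
  algae: 1 of 1 neighbours ≥ 1, goes locally extinct.
  krill: 1 of 2 neighbours < 2, not yet.
  nudibranchs: 2 of 3 neighbours < 3, not yet.
Round 3 — no new extinctions; cascade stops.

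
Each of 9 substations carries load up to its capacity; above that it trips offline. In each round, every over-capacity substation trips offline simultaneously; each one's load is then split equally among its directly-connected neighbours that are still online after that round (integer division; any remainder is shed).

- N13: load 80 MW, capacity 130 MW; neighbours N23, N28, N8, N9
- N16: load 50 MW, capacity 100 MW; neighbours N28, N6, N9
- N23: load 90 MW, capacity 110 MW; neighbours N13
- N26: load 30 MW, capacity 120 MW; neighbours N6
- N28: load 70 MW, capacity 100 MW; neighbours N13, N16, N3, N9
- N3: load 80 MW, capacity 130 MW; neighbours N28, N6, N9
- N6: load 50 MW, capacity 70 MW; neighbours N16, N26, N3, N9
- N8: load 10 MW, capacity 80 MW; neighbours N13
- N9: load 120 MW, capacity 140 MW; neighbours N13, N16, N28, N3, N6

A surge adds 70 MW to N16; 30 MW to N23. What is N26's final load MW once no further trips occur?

75

Round 1 — N16 at 120 > 100; N23 at 120 > 110. N16, N23 trip offline.
  N16 sheds 120 MW to N28, N6, N9: 40 each.
    N28: 70+40 = 110 > 100
    N6: 50+40 = 90 > 70
    N9: 120+40 = 160 > 140
  N23 sheds 120 MW to N13: 120 each.
    N13: 80+120 = 200 > 130
Round 2 — N13, N28, N6, N9 trip offline.
  N13 sheds 200 MW to N8: 200 each.
    N8: 10+200 = 210 > 80
  N28 sheds 110 MW to N3: 110 each.
    N3: 80+110 = 190 > 130
  N6 sheds 90 MW to N26, N3: 45 each.
    N26: 30+45 = 75 ≤ 120
    N3: 190+45 = 235 > 130
  N9 sheds 160 MW to N3: 160 each.
    N3: 235+160 = 395 > 130
Round 3 — N3, N8 trip offline.
  N3 sheds 395 MW: no online neighbours, lost.
  N8 sheds 210 MW: no online neighbours, lost.
No further trips.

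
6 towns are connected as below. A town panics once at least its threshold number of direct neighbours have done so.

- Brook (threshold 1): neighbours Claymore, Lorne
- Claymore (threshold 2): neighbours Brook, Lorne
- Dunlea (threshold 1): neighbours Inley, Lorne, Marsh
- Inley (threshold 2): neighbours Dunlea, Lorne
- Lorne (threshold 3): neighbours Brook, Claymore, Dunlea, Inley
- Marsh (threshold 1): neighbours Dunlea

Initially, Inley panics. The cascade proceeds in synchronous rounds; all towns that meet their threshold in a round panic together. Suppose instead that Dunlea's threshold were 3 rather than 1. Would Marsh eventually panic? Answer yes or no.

no

With Dunlea's threshold at 3:
Round 1 — Inley panics (initial).
Round 2 — no new panics; cascade stops.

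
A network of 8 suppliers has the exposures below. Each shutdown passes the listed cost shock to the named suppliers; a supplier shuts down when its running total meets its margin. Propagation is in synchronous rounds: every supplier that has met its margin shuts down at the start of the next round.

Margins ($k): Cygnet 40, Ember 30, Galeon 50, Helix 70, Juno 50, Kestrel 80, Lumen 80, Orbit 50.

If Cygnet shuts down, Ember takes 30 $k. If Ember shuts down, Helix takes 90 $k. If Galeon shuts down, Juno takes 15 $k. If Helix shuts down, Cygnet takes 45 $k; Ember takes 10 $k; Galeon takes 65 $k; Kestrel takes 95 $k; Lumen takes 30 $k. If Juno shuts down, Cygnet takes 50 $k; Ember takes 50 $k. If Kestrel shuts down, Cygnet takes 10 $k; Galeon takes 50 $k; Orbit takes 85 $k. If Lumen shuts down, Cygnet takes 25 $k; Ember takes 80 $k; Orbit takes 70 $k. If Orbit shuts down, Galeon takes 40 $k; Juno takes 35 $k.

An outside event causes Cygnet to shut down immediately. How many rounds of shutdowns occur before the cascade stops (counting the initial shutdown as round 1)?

6

Round 1 — Cygnet shuts down (initial).
  Ember: +30 → 30 ≥ 30
Round 2 — Ember shuts down.
  Helix: +90 → 90 ≥ 70
Round 3 — Helix shuts down.
  Galeon: +65 → 65 ≥ 50
  Kestrel: +95 → 95 ≥ 80
  Lumen: +30 → 30 < 80
Round 4 — Galeon, Kestrel shut down.
  Juno: +15 → 15 < 50
  Orbit: +85 → 85 ≥ 50
Round 5 — Orbit shuts down.
  Juno: +35 → 50 ≥ 50
Round 6 — Juno shuts down.
No further shutdowns.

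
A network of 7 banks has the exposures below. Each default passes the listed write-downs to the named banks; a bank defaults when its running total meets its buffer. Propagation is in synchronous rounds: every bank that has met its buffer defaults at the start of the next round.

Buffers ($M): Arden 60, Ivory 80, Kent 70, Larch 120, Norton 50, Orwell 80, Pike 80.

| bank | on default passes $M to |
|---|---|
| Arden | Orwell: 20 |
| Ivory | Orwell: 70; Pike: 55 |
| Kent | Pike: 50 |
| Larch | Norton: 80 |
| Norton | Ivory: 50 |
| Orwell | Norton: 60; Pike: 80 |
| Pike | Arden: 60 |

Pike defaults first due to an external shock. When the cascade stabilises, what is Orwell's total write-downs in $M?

20

Round 1 — Pike defaults (initial).
  Arden: +60 → 60 ≥ 60
Round 2 — Arden defaults.
  Orwell: +20 → 20 < 80
No further defaults.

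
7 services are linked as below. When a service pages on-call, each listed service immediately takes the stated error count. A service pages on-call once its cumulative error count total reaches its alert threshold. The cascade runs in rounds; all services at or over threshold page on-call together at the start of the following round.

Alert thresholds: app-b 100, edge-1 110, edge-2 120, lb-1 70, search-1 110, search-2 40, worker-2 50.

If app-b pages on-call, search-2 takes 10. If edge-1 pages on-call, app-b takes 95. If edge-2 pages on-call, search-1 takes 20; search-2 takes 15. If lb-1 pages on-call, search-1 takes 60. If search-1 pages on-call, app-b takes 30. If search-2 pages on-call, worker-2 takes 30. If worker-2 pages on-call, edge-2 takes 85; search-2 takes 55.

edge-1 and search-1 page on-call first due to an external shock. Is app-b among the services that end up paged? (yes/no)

Round 1 — edge-1, search-1 page on-call (initial).
  app-b: +95+30 → 125 ≥ 100
Round 2 — app-b pages on-call.
  search-2: +10 → 10 < 40
No further pages.

yes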